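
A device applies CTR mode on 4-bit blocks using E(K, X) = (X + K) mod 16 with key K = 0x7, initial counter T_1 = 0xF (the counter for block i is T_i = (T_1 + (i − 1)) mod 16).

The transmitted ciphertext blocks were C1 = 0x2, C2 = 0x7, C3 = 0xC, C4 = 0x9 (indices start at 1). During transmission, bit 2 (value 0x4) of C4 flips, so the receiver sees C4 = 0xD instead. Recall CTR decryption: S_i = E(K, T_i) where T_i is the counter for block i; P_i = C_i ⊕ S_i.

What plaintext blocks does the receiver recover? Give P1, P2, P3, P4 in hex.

Only C4 changed, to 0xD. In CTR, a change in C_i flips the same bit in P_i only; the keystream is unaffected. Decrypting the received ciphertext:
P1: T = 0xF, S = E(K, T) = 0x6; 0x2 ⊕ 0x6 = 0x4.
P2: T = 0x0, S = E(K, T) = 0x7; 0x7 ⊕ 0x7 = 0x0.
P3: T = 0x1, S = E(K, T) = 0x8; 0xC ⊕ 0x8 = 0x4.
P4: T = 0x2, S = E(K, T) = 0x9; 0xD ⊕ 0x9 = 0x4.
Blocks that differ from the original plaintext: P4.

P1 = 0x4, P2 = 0x0, P3 = 0x4, P4 = 0x4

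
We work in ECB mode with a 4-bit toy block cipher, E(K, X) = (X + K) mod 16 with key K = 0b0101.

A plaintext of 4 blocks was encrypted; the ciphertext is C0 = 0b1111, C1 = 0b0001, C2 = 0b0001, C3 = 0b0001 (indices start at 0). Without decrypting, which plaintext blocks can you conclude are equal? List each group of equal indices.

P1 = P2 = P3

ECB encrypts each block independently with the same key, so equal ciphertext blocks imply equal plaintext blocks.
C1 = C2 = C3 = 0b0001, so P1 = P2 = P3.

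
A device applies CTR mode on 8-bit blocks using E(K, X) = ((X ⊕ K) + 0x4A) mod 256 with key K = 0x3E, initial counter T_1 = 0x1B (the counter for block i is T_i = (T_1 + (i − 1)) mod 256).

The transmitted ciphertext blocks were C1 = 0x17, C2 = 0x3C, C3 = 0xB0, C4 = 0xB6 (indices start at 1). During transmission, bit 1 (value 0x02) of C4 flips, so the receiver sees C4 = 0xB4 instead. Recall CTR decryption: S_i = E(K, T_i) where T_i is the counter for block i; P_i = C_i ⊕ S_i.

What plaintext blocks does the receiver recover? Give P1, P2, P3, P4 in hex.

P1 = 0x78, P2 = 0x50, P3 = 0xDD, P4 = 0xDE

Only C4 changed, to 0xB4. In CTR, a change in C_i flips the same bit in P_i only; the keystream is unaffected. Decrypting the received ciphertext:
P1: T = 0x1B, S = E(K, T) = 0x6F; 0x17 ⊕ 0x6F = 0x78.
P2: T = 0x1C, S = E(K, T) = 0x6C; 0x3C ⊕ 0x6C = 0x50.
P3: T = 0x1D, S = E(K, T) = 0x6D; 0xB0 ⊕ 0x6D = 0xDD.
P4: T = 0x1E, S = E(K, T) = 0x6A; 0xB4 ⊕ 0x6A = 0xDE.
Blocks that differ from the original plaintext: P4.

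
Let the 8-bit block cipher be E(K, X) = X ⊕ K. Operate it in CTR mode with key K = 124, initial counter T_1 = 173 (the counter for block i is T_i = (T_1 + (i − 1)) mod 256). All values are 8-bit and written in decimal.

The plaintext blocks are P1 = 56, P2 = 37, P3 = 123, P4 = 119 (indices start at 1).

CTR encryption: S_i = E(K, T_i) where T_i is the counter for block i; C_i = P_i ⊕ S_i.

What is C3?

C3 = 168

C1: T = 173, S = E(K, T) = 209; 56 ⊕ 209 = 233.
C2: T = 174, S = E(K, T) = 210; 37 ⊕ 210 = 247.
C3: T = 175, S = E(K, T) = 211; 123 ⊕ 211 = 168.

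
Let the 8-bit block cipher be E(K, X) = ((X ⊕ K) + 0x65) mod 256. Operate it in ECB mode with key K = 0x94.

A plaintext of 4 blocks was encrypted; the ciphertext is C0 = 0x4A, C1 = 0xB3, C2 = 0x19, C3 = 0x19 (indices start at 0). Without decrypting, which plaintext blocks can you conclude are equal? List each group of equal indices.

P2 = P3

ECB encrypts each block independently with the same key, so equal ciphertext blocks imply equal plaintext blocks.
C2 = C3 = 0x19, so P2 = P3.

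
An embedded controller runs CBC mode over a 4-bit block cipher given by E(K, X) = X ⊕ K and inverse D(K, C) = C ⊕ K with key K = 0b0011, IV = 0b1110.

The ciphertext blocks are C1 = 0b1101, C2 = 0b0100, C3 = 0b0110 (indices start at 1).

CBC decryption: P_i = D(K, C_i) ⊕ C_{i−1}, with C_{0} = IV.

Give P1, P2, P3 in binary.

P1 = 0b0000, P2 = 0b1010, P3 = 0b0001

P1: D(K, 0b1101) = 0b1110; 0b1110 ⊕ 0b1110 = 0b0000.
P2: D(K, 0b0100) = 0b0111; 0b0111 ⊕ 0b1101 = 0b1010.
P3: D(K, 0b0110) = 0b0101; 0b0101 ⊕ 0b0100 = 0b0001.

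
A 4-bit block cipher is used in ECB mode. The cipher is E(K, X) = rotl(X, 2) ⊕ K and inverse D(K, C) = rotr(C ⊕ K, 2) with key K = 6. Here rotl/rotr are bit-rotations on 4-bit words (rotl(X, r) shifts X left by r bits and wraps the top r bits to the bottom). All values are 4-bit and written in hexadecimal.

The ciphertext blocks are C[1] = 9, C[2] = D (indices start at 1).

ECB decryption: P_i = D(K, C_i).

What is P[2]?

P[2] = E

P[2]: D(K, D) = E.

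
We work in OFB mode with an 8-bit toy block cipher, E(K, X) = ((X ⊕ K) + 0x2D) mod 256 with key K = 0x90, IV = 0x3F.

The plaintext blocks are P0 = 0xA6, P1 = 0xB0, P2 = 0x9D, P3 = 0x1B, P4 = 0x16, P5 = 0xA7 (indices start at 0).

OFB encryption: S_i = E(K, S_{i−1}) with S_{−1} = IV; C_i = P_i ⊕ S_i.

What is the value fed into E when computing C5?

C0: S = E(K, 0x3F) = 0xDC; 0xA6 ⊕ 0xDC = 0x7A.
C1: S = E(K, 0xDC) = 0x79; 0xB0 ⊕ 0x79 = 0xC9.
C2: S = E(K, 0x79) = 0x16; 0x9D ⊕ 0x16 = 0x8B.
C3: S = E(K, 0x16) = 0xB3; 0x1B ⊕ 0xB3 = 0xA8.
C4: S = E(K, 0xB3) = 0x50; 0x16 ⊕ 0x50 = 0x46.
C5: S = E(K, 0x50) = 0xED; 0xA7 ⊕ 0xED = 0x4A.
So the input to E for block 5 is 0x50.

0x50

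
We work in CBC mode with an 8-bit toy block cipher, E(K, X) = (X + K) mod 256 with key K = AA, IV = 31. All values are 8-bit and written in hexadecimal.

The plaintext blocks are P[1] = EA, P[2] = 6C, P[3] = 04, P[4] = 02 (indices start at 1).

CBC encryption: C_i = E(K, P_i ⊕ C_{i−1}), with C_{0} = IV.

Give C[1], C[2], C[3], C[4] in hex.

C[1]: P[1] ⊕ 31 = DB; E(K, DB) = 85.
C[2]: P[2] ⊕ 85 = E9; E(K, E9) = 93.
C[3]: P[3] ⊕ 93 = 97; E(K, 97) = 41.
C[4]: P[4] ⊕ 41 = 43; E(K, 43) = ED.

C[1] = 85, C[2] = 93, C[3] = 41, C[4] = ED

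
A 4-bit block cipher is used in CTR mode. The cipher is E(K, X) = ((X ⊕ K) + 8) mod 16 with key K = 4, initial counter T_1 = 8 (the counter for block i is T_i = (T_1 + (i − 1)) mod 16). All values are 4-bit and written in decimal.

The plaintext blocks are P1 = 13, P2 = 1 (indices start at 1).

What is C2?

C2 = 4

CTR encryption: S_i = E(K, T_i) where T_i is the counter for block i; C_i = P_i ⊕ S_i.
C1: T = 8, S = E(K, T) = 4; 13 ⊕ 4 = 9.
C2: T = 9, S = E(K, T) = 5; 1 ⊕ 5 = 4.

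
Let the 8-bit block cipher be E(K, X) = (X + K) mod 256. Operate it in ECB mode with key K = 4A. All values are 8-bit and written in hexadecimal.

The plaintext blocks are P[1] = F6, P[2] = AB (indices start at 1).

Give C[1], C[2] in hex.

C[1] = 40, C[2] = F5

ECB encryption: C_i = E(K, P_i).
C[1]: E(K, F6) = 40.
C[2]: E(K, AB) = F5.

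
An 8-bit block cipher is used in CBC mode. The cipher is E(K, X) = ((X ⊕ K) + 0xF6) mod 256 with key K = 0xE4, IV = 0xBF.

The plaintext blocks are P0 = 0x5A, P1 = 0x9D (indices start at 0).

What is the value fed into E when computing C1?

0x6A

CBC encryption: C_i = E(K, P_i ⊕ C_{i−1}), with C_{−1} = IV.
C0: P0 ⊕ 0xBF = 0xE5; E(K, 0xE5) = 0xF7.
C1: P1 ⊕ 0xF7 = 0x6A; E(K, 0x6A) = 0x84.
So the input to E for block 1 is 0x6A.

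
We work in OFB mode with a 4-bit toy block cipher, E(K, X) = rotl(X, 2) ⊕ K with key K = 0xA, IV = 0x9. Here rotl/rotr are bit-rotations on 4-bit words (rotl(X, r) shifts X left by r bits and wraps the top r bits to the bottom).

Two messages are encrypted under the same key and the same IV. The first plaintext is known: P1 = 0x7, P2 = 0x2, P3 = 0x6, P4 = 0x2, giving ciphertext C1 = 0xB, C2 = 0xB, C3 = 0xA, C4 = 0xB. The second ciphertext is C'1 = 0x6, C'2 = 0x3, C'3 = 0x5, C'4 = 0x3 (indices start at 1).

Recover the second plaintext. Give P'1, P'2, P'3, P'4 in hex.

In OFB with a reused IV, both messages share the same keystream S_i, so C_i ⊕ C'_i = P_i ⊕ P'_i and thus P'_i = P_i ⊕ C_i ⊕ C'_i.
P'1: 0x7 ⊕ 0xB ⊕ 0x6 = 0xA.
P'2: 0x2 ⊕ 0xB ⊕ 0x3 = 0xA.
P'3: 0x6 ⊕ 0xA ⊕ 0x5 = 0x9.
P'4: 0x2 ⊕ 0xB ⊕ 0x3 = 0xA.

P'1 = 0xA, P'2 = 0xA, P'3 = 0x9, P'4 = 0xA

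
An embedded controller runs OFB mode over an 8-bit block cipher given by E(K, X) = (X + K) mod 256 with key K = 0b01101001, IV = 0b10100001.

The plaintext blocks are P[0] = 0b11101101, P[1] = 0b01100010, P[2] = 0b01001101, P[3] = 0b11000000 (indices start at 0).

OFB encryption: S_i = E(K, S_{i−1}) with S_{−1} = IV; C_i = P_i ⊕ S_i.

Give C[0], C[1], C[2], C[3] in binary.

C[0] = 0b11100111, C[1] = 0b00010001, C[2] = 0b10010001, C[3] = 0b10000101

C[0]: S = E(K, 0b10100001) = 0b00001010; 0b11101101 ⊕ 0b00001010 = 0b11100111.
C[1]: S = E(K, 0b00001010) = 0b01110011; 0b01100010 ⊕ 0b01110011 = 0b00010001.
C[2]: S = E(K, 0b01110011) = 0b11011100; 0b01001101 ⊕ 0b11011100 = 0b10010001.
C[3]: S = E(K, 0b11011100) = 0b01000101; 0b11000000 ⊕ 0b01000101 = 0b10000101.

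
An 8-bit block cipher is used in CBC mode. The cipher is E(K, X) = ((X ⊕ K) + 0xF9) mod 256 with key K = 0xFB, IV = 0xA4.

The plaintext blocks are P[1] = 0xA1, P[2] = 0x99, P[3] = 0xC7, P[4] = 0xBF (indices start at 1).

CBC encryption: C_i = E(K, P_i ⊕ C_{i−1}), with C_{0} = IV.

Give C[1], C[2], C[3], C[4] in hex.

C[1]: P[1] ⊕ 0xA4 = 0x05; E(K, 0x05) = 0xF7.
C[2]: P[2] ⊕ 0xF7 = 0x6E; E(K, 0x6E) = 0x8E.
C[3]: P[3] ⊕ 0x8E = 0x49; E(K, 0x49) = 0xAB.
C[4]: P[4] ⊕ 0xAB = 0x14; E(K, 0x14) = 0xE8.

C[1] = 0xF7, C[2] = 0x8E, C[3] = 0xAB, C[4] = 0xE8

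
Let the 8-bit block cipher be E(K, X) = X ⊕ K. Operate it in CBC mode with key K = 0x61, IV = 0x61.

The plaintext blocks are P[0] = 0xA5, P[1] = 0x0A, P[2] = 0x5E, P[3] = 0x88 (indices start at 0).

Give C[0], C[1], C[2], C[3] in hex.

CBC encryption: C_i = E(K, P_i ⊕ C_{i−1}), with C_{−1} = IV.
C[0]: P[0] ⊕ 0x61 = 0xC4; E(K, 0xC4) = 0xA5.
C[1]: P[1] ⊕ 0xA5 = 0xAF; E(K, 0xAF) = 0xCE.
C[2]: P[2] ⊕ 0xCE = 0x90; E(K, 0x90) = 0xF1.
C[3]: P[3] ⊕ 0xF1 = 0x79; E(K, 0x79) = 0x18.

C[0] = 0xA5, C[1] = 0xCE, C[2] = 0xF1, C[3] = 0x18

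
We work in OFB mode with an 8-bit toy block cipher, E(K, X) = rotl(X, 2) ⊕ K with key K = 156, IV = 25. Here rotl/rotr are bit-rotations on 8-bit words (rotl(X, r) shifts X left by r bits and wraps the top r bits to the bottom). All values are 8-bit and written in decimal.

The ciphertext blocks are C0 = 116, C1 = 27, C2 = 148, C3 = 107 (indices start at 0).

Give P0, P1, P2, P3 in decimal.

P0 = 140, P1 = 100, P2 = 245, P3 = 114

OFB decryption: S_i = E(K, S_{i−1}) with S_{−1} = IV; P_i = C_i ⊕ S_i.
P0: S = E(K, 25) = 248; 116 ⊕ 248 = 140.
P1: S = E(K, 248) = 127; 27 ⊕ 127 = 100.
P2: S = E(K, 127) = 97; 148 ⊕ 97 = 245.
P3: S = E(K, 97) = 25; 107 ⊕ 25 = 114.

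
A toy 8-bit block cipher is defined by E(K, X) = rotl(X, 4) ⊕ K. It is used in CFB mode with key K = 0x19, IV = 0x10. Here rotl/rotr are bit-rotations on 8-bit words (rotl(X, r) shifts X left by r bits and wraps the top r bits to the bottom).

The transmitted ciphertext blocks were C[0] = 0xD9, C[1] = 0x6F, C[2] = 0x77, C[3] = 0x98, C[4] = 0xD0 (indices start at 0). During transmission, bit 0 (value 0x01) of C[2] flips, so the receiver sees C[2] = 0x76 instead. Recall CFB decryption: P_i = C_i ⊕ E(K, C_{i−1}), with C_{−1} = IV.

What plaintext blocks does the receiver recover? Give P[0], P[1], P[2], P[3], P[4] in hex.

P[0] = 0xC1, P[1] = 0xEB, P[2] = 0x99, P[3] = 0xE6, P[4] = 0x40

Only C[2] changed, to 0x76. In CFB, a change in C_i flips the same bit in P_i and garbles P_{i+1}. Decrypting the received ciphertext:
P[0]: E(K, 0x10) = 0x18; 0xD9 ⊕ 0x18 = 0xC1.
P[1]: E(K, 0xD9) = 0x84; 0x6F ⊕ 0x84 = 0xEB.
P[2]: E(K, 0x6F) = 0xEF; 0x76 ⊕ 0xEF = 0x99.
P[3]: E(K, 0x76) = 0x7E; 0x98 ⊕ 0x7E = 0xE6.
P[4]: E(K, 0x98) = 0x90; 0xD0 ⊕ 0x90 = 0x40.
Blocks that differ from the original plaintext: P[2], P[3].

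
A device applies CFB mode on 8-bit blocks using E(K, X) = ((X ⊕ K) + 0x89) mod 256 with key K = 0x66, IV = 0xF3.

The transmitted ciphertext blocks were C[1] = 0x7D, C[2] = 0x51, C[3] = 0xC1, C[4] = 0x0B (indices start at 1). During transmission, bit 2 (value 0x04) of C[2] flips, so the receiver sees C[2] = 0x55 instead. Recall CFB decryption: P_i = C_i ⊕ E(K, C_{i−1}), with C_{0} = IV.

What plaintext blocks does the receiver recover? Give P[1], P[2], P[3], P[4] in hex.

P[1] = 0x63, P[2] = 0xF1, P[3] = 0x7D, P[4] = 0x3B

Only C[2] changed, to 0x55. In CFB, a change in C_i flips the same bit in P_i and garbles P_{i+1}. Decrypting the received ciphertext:
P[1]: E(K, 0xF3) = 0x1E; 0x7D ⊕ 0x1E = 0x63.
P[2]: E(K, 0x7D) = 0xA4; 0x55 ⊕ 0xA4 = 0xF1.
P[3]: E(K, 0x55) = 0xBC; 0xC1 ⊕ 0xBC = 0x7D.
P[4]: E(K, 0xC1) = 0x30; 0x0B ⊕ 0x30 = 0x3B.
Blocks that differ from the original plaintext: P[2], P[3].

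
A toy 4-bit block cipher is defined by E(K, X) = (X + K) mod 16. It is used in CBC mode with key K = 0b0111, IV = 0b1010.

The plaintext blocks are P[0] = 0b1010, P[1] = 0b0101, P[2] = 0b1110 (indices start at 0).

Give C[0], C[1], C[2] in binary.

C[0] = 0b0111, C[1] = 0b1001, C[2] = 0b1110

CBC encryption: C_i = E(K, P_i ⊕ C_{i−1}), with C_{−1} = IV.
C[0]: P[0] ⊕ 0b1010 = 0b0000; E(K, 0b0000) = 0b0111.
C[1]: P[1] ⊕ 0b0111 = 0b0010; E(K, 0b0010) = 0b1001.
C[2]: P[2] ⊕ 0b1001 = 0b0111; E(K, 0b0111) = 0b1110.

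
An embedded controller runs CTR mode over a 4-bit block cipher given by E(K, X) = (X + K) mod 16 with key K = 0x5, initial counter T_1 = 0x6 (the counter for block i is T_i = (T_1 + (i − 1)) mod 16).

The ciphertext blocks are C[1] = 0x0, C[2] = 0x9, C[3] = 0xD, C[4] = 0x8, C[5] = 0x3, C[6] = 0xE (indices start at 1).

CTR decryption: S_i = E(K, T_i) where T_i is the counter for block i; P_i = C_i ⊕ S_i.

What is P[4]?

P[4] = 0x6

P[4]: T = 0x9, S = E(K, T) = 0xE; 0x8 ⊕ 0xE = 0x6.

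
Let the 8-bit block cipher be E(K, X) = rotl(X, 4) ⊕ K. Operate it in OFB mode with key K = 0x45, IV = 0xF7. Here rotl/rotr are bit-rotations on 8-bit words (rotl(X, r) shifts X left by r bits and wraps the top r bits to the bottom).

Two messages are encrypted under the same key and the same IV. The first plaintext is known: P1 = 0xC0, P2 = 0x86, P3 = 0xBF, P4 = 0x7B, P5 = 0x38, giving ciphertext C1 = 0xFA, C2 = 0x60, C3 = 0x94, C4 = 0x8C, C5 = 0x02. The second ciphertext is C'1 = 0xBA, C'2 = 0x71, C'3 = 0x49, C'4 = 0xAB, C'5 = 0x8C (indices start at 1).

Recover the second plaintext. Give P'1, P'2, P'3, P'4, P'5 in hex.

In OFB with a reused IV, both messages share the same keystream S_i, so C_i ⊕ C'_i = P_i ⊕ P'_i and thus P'_i = P_i ⊕ C_i ⊕ C'_i.
P'1: 0xC0 ⊕ 0xFA ⊕ 0xBA = 0x80.
P'2: 0x86 ⊕ 0x60 ⊕ 0x71 = 0x97.
P'3: 0xBF ⊕ 0x94 ⊕ 0x49 = 0x62.
P'4: 0x7B ⊕ 0x8C ⊕ 0xAB = 0x5C.
P'5: 0x38 ⊕ 0x02 ⊕ 0x8C = 0xB6.

P'1 = 0x80, P'2 = 0x97, P'3 = 0x62, P'4 = 0x5C, P'5 = 0xB6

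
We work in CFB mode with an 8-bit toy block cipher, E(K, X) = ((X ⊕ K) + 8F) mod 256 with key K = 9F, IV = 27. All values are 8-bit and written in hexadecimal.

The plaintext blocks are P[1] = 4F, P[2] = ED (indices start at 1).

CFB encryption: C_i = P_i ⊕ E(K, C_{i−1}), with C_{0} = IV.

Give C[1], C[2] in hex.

C[1]: E(K, 27) = 47; 4F ⊕ 47 = 08.
C[2]: E(K, 08) = 26; ED ⊕ 26 = CB.

C[1] = 08, C[2] = CB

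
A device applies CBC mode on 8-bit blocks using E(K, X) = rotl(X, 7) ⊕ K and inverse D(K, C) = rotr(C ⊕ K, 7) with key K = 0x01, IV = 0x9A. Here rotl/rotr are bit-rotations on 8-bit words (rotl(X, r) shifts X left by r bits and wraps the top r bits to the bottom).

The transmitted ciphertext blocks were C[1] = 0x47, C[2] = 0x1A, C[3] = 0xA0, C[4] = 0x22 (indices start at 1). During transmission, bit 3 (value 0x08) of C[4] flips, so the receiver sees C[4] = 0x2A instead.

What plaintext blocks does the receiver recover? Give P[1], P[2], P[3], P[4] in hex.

P[1] = 0x16, P[2] = 0x71, P[3] = 0x59, P[4] = 0xF6

CBC decryption: P_i = D(K, C_i) ⊕ C_{i−1}, with C_{0} = IV.
Only C[4] changed, to 0x2A. In CBC, a change in C_i garbles P_i and flips the same bit in P_{i+1}. Decrypting the received ciphertext:
P[1]: D(K, 0x47) = 0x8C; 0x8C ⊕ 0x9A = 0x16.
P[2]: D(K, 0x1A) = 0x36; 0x36 ⊕ 0x47 = 0x71.
P[3]: D(K, 0xA0) = 0x43; 0x43 ⊕ 0x1A = 0x59.
P[4]: D(K, 0x2A) = 0x56; 0x56 ⊕ 0xA0 = 0xF6.
Blocks that differ from the original plaintext: P[4].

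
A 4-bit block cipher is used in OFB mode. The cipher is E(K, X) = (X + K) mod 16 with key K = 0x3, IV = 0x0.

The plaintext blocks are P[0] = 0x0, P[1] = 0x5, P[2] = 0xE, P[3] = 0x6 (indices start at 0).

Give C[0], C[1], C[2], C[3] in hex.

OFB encryption: S_i = E(K, S_{i−1}) with S_{−1} = IV; C_i = P_i ⊕ S_i.
C[0]: S = E(K, 0x0) = 0x3; 0x0 ⊕ 0x3 = 0x3.
C[1]: S = E(K, 0x3) = 0x6; 0x5 ⊕ 0x6 = 0x3.
C[2]: S = E(K, 0x6) = 0x9; 0xE ⊕ 0x9 = 0x7.
C[3]: S = E(K, 0x9) = 0xC; 0x6 ⊕ 0xC = 0xA.

C[0] = 0x3, C[1] = 0x3, C[2] = 0x7, C[3] = 0xA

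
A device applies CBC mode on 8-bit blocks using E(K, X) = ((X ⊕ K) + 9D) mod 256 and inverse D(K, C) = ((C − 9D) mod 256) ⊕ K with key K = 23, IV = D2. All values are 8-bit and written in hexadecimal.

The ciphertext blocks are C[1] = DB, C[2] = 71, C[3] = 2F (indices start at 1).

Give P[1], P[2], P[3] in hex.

P[1] = CF, P[2] = 2C, P[3] = C0

CBC decryption: P_i = D(K, C_i) ⊕ C_{i−1}, with C_{0} = IV.
P[1]: D(K, DB) = 1D; 1D ⊕ D2 = CF.
P[2]: D(K, 71) = F7; F7 ⊕ DB = 2C.
P[3]: D(K, 2F) = B1; B1 ⊕ 71 = C0.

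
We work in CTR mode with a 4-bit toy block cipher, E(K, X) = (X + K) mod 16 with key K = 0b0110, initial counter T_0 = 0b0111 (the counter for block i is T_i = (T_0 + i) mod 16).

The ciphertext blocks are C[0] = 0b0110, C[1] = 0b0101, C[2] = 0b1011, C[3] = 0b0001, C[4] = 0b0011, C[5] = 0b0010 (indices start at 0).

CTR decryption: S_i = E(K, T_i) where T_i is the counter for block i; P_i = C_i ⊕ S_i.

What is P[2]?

P[2] = 0b0100

P[2]: T = 0b1001, S = E(K, T) = 0b1111; 0b1011 ⊕ 0b1111 = 0b0100.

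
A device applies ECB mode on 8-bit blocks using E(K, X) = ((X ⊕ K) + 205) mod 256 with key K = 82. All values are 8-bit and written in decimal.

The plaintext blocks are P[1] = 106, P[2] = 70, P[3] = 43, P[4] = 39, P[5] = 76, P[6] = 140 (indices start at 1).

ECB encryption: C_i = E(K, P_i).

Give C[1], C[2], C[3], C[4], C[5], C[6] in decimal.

C[1] = 5, C[2] = 225, C[3] = 70, C[4] = 66, C[5] = 235, C[6] = 171

C[1]: E(K, 106) = 5.
C[2]: E(K, 70) = 225.
C[3]: E(K, 43) = 70.
C[4]: E(K, 39) = 66.
C[5]: E(K, 76) = 235.
C[6]: E(K, 140) = 171.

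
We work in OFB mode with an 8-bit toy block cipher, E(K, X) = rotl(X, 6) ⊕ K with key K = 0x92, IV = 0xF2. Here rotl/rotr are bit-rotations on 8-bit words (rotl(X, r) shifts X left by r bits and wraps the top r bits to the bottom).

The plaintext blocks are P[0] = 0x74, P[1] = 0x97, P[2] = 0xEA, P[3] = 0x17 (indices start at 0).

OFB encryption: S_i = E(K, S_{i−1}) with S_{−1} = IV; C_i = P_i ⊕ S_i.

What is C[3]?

C[3] = 0xB0

C[0]: S = E(K, 0xF2) = 0x2E; 0x74 ⊕ 0x2E = 0x5A.
C[1]: S = E(K, 0x2E) = 0x19; 0x97 ⊕ 0x19 = 0x8E.
C[2]: S = E(K, 0x19) = 0xD4; 0xEA ⊕ 0xD4 = 0x3E.
C[3]: S = E(K, 0xD4) = 0xA7; 0x17 ⊕ 0xA7 = 0xB0.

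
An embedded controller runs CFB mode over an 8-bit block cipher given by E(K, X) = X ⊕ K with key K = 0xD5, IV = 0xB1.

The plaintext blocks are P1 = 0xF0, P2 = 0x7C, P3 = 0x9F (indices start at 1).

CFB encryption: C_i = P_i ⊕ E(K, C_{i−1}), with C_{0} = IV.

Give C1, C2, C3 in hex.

C1: E(K, 0xB1) = 0x64; 0xF0 ⊕ 0x64 = 0x94.
C2: E(K, 0x94) = 0x41; 0x7C ⊕ 0x41 = 0x3D.
C3: E(K, 0x3D) = 0xE8; 0x9F ⊕ 0xE8 = 0x77.

C1 = 0x94, C2 = 0x3D, C3 = 0x77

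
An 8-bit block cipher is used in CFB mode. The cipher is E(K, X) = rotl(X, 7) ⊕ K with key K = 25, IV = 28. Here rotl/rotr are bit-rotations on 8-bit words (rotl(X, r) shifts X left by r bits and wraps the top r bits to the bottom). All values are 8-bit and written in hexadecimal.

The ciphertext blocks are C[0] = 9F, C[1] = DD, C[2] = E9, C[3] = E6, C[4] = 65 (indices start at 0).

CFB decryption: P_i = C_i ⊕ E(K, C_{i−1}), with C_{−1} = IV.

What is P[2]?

P[2] = 22

P[2]: E(K, DD) = CB; E9 ⊕ CB = 22.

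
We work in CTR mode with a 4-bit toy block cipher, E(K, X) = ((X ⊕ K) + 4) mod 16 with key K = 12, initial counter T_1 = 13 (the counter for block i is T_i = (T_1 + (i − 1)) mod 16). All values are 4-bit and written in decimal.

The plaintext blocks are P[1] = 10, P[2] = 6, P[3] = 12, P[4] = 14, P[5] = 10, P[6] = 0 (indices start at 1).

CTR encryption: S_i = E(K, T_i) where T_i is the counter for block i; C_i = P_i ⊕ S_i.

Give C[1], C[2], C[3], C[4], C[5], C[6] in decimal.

C[1] = 15, C[2] = 0, C[3] = 11, C[4] = 14, C[5] = 11, C[6] = 2

C[1]: T = 13, S = E(K, T) = 5; 10 ⊕ 5 = 15.
C[2]: T = 14, S = E(K, T) = 6; 6 ⊕ 6 = 0.
C[3]: T = 15, S = E(K, T) = 7; 12 ⊕ 7 = 11.
C[4]: T = 0, S = E(K, T) = 0; 14 ⊕ 0 = 14.
C[5]: T = 1, S = E(K, T) = 1; 10 ⊕ 1 = 11.
C[6]: T = 2, S = E(K, T) = 2; 0 ⊕ 2 = 2.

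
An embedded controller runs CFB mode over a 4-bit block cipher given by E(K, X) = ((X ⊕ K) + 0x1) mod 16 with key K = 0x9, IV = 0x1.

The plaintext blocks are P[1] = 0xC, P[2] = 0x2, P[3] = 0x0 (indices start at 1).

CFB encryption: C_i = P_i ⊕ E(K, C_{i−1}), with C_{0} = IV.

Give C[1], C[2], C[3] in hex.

C[1] = 0x5, C[2] = 0xF, C[3] = 0x7

C[1]: E(K, 0x1) = 0x9; 0xC ⊕ 0x9 = 0x5.
C[2]: E(K, 0x5) = 0xD; 0x2 ⊕ 0xD = 0xF.
C[3]: E(K, 0xF) = 0x7; 0x0 ⊕ 0x7 = 0x7.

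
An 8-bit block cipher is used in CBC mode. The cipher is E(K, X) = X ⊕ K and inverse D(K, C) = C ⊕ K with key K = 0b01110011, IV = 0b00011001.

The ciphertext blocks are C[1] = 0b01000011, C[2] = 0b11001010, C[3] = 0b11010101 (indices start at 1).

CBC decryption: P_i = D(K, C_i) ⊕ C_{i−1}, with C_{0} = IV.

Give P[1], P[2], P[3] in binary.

P[1]: D(K, 0b01000011) = 0b00110000; 0b00110000 ⊕ 0b00011001 = 0b00101001.
P[2]: D(K, 0b11001010) = 0b10111001; 0b10111001 ⊕ 0b01000011 = 0b11111010.
P[3]: D(K, 0b11010101) = 0b10100110; 0b10100110 ⊕ 0b11001010 = 0b01101100.

P[1] = 0b00101001, P[2] = 0b11111010, P[3] = 0b01101100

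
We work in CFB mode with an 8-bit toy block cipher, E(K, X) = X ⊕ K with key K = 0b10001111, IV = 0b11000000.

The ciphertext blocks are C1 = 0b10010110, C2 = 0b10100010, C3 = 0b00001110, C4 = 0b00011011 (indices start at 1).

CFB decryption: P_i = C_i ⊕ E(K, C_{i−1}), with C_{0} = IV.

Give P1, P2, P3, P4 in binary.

P1 = 0b11011001, P2 = 0b10111011, P3 = 0b00100011, P4 = 0b10011010

P1: E(K, 0b11000000) = 0b01001111; 0b10010110 ⊕ 0b01001111 = 0b11011001.
P2: E(K, 0b10010110) = 0b00011001; 0b10100010 ⊕ 0b00011001 = 0b10111011.
P3: E(K, 0b10100010) = 0b00101101; 0b00001110 ⊕ 0b00101101 = 0b00100011.
P4: E(K, 0b00001110) = 0b10000001; 0b00011011 ⊕ 0b10000001 = 0b10011010.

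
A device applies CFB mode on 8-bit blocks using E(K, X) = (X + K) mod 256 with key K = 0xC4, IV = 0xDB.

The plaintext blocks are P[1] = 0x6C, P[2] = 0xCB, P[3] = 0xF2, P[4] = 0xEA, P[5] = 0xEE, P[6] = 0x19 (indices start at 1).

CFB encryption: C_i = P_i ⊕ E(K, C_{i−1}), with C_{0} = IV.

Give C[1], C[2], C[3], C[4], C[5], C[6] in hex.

C[1]: E(K, 0xDB) = 0x9F; 0x6C ⊕ 0x9F = 0xF3.
C[2]: E(K, 0xF3) = 0xB7; 0xCB ⊕ 0xB7 = 0x7C.
C[3]: E(K, 0x7C) = 0x40; 0xF2 ⊕ 0x40 = 0xB2.
C[4]: E(K, 0xB2) = 0x76; 0xEA ⊕ 0x76 = 0x9C.
C[5]: E(K, 0x9C) = 0x60; 0xEE ⊕ 0x60 = 0x8E.
C[6]: E(K, 0x8E) = 0x52; 0x19 ⊕ 0x52 = 0x4B.

C[1] = 0xF3, C[2] = 0x7C, C[3] = 0xB2, C[4] = 0x9C, C[5] = 0x8E, C[6] = 0x4B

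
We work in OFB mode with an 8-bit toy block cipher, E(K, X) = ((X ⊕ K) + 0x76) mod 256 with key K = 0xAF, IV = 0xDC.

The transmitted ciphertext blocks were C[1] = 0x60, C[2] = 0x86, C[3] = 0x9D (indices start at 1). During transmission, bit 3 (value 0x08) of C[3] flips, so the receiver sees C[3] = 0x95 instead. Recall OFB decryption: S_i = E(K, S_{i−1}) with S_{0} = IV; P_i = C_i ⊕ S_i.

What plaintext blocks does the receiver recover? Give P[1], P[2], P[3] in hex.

Only C[3] changed, to 0x95. In OFB, a change in C_i flips the same bit in P_i only; the keystream is unaffected. Decrypting the received ciphertext:
P[1]: S = E(K, 0xDC) = 0xE9; 0x60 ⊕ 0xE9 = 0x89.
P[2]: S = E(K, 0xE9) = 0xBC; 0x86 ⊕ 0xBC = 0x3A.
P[3]: S = E(K, 0xBC) = 0x89; 0x95 ⊕ 0x89 = 0x1C.
Blocks that differ from the original plaintext: P[3].

P[1] = 0x89, P[2] = 0x3A, P[3] = 0x1C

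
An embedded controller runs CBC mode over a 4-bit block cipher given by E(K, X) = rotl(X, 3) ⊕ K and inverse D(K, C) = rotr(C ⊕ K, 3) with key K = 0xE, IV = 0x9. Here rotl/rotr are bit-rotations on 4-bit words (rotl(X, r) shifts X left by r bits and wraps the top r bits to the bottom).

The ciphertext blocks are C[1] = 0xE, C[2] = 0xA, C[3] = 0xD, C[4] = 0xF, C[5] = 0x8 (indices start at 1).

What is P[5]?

CBC decryption: P_i = D(K, C_i) ⊕ C_{i−1}, with C_{0} = IV.
P[5]: D(K, 0x8) = 0xC; 0xC ⊕ 0xF = 0x3.

P[5] = 0x3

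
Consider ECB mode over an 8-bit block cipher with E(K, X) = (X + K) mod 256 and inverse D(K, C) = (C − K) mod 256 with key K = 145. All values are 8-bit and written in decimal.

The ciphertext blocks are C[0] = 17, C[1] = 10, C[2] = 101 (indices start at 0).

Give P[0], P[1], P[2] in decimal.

ECB decryption: P_i = D(K, C_i).
P[0]: D(K, 17) = 128.
P[1]: D(K, 10) = 121.
P[2]: D(K, 101) = 212.

P[0] = 128, P[1] = 121, P[2] = 212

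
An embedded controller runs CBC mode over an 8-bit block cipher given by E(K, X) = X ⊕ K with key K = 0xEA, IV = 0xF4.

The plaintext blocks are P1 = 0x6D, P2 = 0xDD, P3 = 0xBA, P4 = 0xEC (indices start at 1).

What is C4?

C4 = 0x12

CBC encryption: C_i = E(K, P_i ⊕ C_{i−1}), with C_{0} = IV.
C1: P1 ⊕ 0xF4 = 0x99; E(K, 0x99) = 0x73.
C2: P2 ⊕ 0x73 = 0xAE; E(K, 0xAE) = 0x44.
C3: P3 ⊕ 0x44 = 0xFE; E(K, 0xFE) = 0x14.
C4: P4 ⊕ 0x14 = 0xF8; E(K, 0xF8) = 0x12.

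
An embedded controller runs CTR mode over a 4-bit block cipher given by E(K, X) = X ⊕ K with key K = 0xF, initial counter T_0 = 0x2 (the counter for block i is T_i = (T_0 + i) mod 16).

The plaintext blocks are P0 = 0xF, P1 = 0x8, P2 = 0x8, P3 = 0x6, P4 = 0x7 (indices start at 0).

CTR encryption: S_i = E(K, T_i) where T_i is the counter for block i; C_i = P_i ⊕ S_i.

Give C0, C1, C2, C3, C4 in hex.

C0 = 0x2, C1 = 0x4, C2 = 0x3, C3 = 0xC, C4 = 0xE

C0: T = 0x2, S = E(K, T) = 0xD; 0xF ⊕ 0xD = 0x2.
C1: T = 0x3, S = E(K, T) = 0xC; 0x8 ⊕ 0xC = 0x4.
C2: T = 0x4, S = E(K, T) = 0xB; 0x8 ⊕ 0xB = 0x3.
C3: T = 0x5, S = E(K, T) = 0xA; 0x6 ⊕ 0xA = 0xC.
C4: T = 0x6, S = E(K, T) = 0x9; 0x7 ⊕ 0x9 = 0xE.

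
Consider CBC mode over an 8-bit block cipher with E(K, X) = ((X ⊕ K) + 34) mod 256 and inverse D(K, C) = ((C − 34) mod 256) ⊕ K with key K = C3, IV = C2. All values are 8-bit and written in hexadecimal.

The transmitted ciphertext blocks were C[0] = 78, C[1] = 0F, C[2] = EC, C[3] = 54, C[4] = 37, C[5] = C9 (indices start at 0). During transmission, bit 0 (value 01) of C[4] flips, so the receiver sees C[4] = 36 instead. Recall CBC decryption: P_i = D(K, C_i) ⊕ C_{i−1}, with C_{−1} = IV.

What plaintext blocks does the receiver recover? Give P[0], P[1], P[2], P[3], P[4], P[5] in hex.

Only C[4] changed, to 36. In CBC, a change in C_i garbles P_i and flips the same bit in P_{i+1}. Decrypting the received ciphertext:
P[0]: D(K, 78) = 87; 87 ⊕ C2 = 45.
P[1]: D(K, 0F) = 18; 18 ⊕ 78 = 60.
P[2]: D(K, EC) = 7B; 7B ⊕ 0F = 74.
P[3]: D(K, 54) = E3; E3 ⊕ EC = 0F.
P[4]: D(K, 36) = C1; C1 ⊕ 54 = 95.
P[5]: D(K, C9) = 56; 56 ⊕ 36 = 60.
Blocks that differ from the original plaintext: P[4], P[5].

P[0] = 45, P[1] = 60, P[2] = 74, P[3] = 0F, P[4] = 95, P[5] = 60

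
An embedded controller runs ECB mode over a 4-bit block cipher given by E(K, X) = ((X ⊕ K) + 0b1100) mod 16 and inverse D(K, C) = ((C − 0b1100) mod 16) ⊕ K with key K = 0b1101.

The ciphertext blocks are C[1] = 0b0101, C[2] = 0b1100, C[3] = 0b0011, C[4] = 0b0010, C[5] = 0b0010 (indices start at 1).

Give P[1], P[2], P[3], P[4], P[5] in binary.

ECB decryption: P_i = D(K, C_i).
P[1]: D(K, 0b0101) = 0b0100.
P[2]: D(K, 0b1100) = 0b1101.
P[3]: D(K, 0b0011) = 0b1010.
P[4]: D(K, 0b0010) = 0b1011.
P[5]: D(K, 0b0010) = 0b1011.

P[1] = 0b0100, P[2] = 0b1101, P[3] = 0b1010, P[4] = 0b1011, P[5] = 0b1011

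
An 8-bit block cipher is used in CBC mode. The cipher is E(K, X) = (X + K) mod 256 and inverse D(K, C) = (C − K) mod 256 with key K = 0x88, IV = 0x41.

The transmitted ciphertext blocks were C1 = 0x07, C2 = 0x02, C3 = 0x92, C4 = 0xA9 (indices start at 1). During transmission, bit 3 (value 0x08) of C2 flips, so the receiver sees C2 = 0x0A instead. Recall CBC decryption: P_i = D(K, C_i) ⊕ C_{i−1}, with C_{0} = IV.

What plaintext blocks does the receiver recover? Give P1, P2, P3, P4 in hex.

P1 = 0x3E, P2 = 0x85, P3 = 0x00, P4 = 0xB3

Only C2 changed, to 0x0A. In CBC, a change in C_i garbles P_i and flips the same bit in P_{i+1}. Decrypting the received ciphertext:
P1: D(K, 0x07) = 0x7F; 0x7F ⊕ 0x41 = 0x3E.
P2: D(K, 0x0A) = 0x82; 0x82 ⊕ 0x07 = 0x85.
P3: D(K, 0x92) = 0x0A; 0x0A ⊕ 0x0A = 0x00.
P4: D(K, 0xA9) = 0x21; 0x21 ⊕ 0x92 = 0xB3.
Blocks that differ from the original plaintext: P2, P3.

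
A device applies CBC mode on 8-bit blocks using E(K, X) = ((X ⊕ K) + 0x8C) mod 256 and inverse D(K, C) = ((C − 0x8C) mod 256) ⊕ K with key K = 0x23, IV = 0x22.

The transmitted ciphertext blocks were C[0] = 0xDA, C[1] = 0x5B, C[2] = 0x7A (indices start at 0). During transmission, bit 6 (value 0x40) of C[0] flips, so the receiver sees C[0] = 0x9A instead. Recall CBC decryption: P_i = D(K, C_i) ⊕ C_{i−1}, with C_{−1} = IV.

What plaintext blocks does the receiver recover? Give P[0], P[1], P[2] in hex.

P[0] = 0x0F, P[1] = 0x76, P[2] = 0x96

Only C[0] changed, to 0x9A. In CBC, a change in C_i garbles P_i and flips the same bit in P_{i+1}. Decrypting the received ciphertext:
P[0]: D(K, 0x9A) = 0x2D; 0x2D ⊕ 0x22 = 0x0F.
P[1]: D(K, 0x5B) = 0xEC; 0xEC ⊕ 0x9A = 0x76.
P[2]: D(K, 0x7A) = 0xCD; 0xCD ⊕ 0x5B = 0x96.
Blocks that differ from the original plaintext: P[0], P[1].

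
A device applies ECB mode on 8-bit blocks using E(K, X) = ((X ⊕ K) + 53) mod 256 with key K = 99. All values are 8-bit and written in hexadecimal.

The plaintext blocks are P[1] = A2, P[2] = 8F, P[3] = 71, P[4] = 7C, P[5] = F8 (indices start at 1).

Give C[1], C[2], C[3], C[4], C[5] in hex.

C[1] = 8E, C[2] = 69, C[3] = 3B, C[4] = 38, C[5] = B4

ECB encryption: C_i = E(K, P_i).
C[1]: E(K, A2) = 8E.
C[2]: E(K, 8F) = 69.
C[3]: E(K, 71) = 3B.
C[4]: E(K, 7C) = 38.
C[5]: E(K, F8) = B4.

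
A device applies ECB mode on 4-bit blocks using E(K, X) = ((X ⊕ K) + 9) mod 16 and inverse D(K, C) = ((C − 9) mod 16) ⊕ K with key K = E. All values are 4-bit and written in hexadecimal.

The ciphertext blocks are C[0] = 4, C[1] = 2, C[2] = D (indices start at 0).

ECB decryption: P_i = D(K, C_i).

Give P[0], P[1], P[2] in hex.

P[0] = 5, P[1] = 7, P[2] = A

P[0]: D(K, 4) = 5.
P[1]: D(K, 2) = 7.
P[2]: D(K, D) = A.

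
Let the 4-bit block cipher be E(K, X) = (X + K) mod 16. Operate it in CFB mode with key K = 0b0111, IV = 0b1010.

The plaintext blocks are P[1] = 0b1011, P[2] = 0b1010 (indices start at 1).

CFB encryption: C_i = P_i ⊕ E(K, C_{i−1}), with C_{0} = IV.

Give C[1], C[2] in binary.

C[1]: E(K, 0b1010) = 0b0001; 0b1011 ⊕ 0b0001 = 0b1010.
C[2]: E(K, 0b1010) = 0b0001; 0b1010 ⊕ 0b0001 = 0b1011.

C[1] = 0b1010, C[2] = 0b1011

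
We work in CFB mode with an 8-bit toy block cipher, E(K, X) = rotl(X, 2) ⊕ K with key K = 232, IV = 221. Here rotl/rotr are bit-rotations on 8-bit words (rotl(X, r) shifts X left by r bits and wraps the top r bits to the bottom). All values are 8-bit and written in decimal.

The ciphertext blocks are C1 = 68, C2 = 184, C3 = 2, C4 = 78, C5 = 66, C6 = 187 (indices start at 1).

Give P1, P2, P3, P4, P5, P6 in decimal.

P1 = 219, P2 = 65, P3 = 8, P4 = 174, P5 = 147, P6 = 90

CFB decryption: P_i = C_i ⊕ E(K, C_{i−1}), with C_{0} = IV.
P1: E(K, 221) = 159; 68 ⊕ 159 = 219.
P2: E(K, 68) = 249; 184 ⊕ 249 = 65.
P3: E(K, 184) = 10; 2 ⊕ 10 = 8.
P4: E(K, 2) = 224; 78 ⊕ 224 = 174.
P5: E(K, 78) = 209; 66 ⊕ 209 = 147.
P6: E(K, 66) = 225; 187 ⊕ 225 = 90.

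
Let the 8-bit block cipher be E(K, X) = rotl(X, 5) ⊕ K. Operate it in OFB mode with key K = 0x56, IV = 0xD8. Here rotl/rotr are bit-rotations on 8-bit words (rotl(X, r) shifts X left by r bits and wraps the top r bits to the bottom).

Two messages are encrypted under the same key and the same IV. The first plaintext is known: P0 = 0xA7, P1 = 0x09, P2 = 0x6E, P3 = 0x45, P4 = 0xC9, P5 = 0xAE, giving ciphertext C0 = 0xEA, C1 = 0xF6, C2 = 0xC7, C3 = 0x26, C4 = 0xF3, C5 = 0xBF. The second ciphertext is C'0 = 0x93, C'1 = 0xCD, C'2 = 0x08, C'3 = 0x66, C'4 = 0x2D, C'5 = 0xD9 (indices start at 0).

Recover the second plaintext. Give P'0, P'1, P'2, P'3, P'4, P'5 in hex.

In OFB with a reused IV, both messages share the same keystream S_i, so C_i ⊕ C'_i = P_i ⊕ P'_i and thus P'_i = P_i ⊕ C_i ⊕ C'_i.
P'0: 0xA7 ⊕ 0xEA ⊕ 0x93 = 0xDE.
P'1: 0x09 ⊕ 0xF6 ⊕ 0xCD = 0x32.
P'2: 0x6E ⊕ 0xC7 ⊕ 0x08 = 0xA1.
P'3: 0x45 ⊕ 0x26 ⊕ 0x66 = 0x05.
P'4: 0xC9 ⊕ 0xF3 ⊕ 0x2D = 0x17.
P'5: 0xAE ⊕ 0xBF ⊕ 0xD9 = 0xC8.

P'0 = 0xDE, P'1 = 0x32, P'2 = 0xA1, P'3 = 0x05, P'4 = 0x17, P'5 = 0xC8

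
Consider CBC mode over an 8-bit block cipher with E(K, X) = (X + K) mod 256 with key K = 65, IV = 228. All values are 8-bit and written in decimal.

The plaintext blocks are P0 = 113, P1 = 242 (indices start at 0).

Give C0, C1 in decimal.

C0 = 214, C1 = 101

CBC encryption: C_i = E(K, P_i ⊕ C_{i−1}), with C_{−1} = IV.
C0: P0 ⊕ 228 = 149; E(K, 149) = 214.
C1: P1 ⊕ 214 = 36; E(K, 36) = 101.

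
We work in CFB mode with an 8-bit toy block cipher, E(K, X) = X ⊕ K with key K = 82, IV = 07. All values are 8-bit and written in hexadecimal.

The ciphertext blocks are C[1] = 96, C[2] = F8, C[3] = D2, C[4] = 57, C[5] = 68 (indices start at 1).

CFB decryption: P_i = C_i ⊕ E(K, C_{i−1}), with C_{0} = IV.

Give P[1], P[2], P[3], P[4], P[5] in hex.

P[1]: E(K, 07) = 85; 96 ⊕ 85 = 13.
P[2]: E(K, 96) = 14; F8 ⊕ 14 = EC.
P[3]: E(K, F8) = 7A; D2 ⊕ 7A = A8.
P[4]: E(K, D2) = 50; 57 ⊕ 50 = 07.
P[5]: E(K, 57) = D5; 68 ⊕ D5 = BD.

P[1] = 13, P[2] = EC, P[3] = A8, P[4] = 07, P[5] = BD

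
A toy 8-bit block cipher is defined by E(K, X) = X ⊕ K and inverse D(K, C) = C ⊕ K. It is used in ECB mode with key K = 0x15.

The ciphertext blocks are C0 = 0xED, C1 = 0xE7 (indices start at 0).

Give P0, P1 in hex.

ECB decryption: P_i = D(K, C_i).
P0: D(K, 0xED) = 0xF8.
P1: D(K, 0xE7) = 0xF2.

P0 = 0xF8, P1 = 0xF2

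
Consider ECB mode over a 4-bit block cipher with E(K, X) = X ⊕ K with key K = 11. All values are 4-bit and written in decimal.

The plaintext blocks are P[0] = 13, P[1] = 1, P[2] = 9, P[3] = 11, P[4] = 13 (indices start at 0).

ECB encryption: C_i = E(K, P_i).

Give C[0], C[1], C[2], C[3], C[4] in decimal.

C[0] = 6, C[1] = 10, C[2] = 2, C[3] = 0, C[4] = 6

C[0]: E(K, 13) = 6.
C[1]: E(K, 1) = 10.
C[2]: E(K, 9) = 2.
C[3]: E(K, 11) = 0.
C[4]: E(K, 13) = 6.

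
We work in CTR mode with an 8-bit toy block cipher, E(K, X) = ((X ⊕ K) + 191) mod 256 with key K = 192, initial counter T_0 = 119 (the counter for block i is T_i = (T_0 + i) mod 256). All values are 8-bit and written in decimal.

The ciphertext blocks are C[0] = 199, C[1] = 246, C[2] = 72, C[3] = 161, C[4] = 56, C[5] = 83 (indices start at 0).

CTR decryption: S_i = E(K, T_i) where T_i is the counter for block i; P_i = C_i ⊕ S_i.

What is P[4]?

P[4] = 66

P[4]: T = 123, S = E(K, T) = 122; 56 ⊕ 122 = 66.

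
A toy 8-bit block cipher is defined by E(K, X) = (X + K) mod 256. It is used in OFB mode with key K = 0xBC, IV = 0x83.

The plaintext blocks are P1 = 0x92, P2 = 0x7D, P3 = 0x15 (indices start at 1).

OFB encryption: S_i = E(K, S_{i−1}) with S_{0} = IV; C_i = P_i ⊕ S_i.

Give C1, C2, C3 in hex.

C1 = 0xAD, C2 = 0x86, C3 = 0xA2

C1: S = E(K, 0x83) = 0x3F; 0x92 ⊕ 0x3F = 0xAD.
C2: S = E(K, 0x3F) = 0xFB; 0x7D ⊕ 0xFB = 0x86.
C3: S = E(K, 0xFB) = 0xB7; 0x15 ⊕ 0xB7 = 0xA2.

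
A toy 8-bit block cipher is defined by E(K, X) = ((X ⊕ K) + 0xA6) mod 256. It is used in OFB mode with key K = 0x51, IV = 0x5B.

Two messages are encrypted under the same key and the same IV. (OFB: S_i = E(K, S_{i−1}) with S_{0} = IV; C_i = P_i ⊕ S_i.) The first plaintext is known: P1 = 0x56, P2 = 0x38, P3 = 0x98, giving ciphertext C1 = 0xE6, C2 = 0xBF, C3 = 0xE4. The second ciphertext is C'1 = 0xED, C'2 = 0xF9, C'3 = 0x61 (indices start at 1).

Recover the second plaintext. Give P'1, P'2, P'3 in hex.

In OFB with a reused IV, both messages share the same keystream S_i, so C_i ⊕ C'_i = P_i ⊕ P'_i and thus P'_i = P_i ⊕ C_i ⊕ C'_i.
P'1: 0x56 ⊕ 0xE6 ⊕ 0xED = 0x5D.
P'2: 0x38 ⊕ 0xBF ⊕ 0xF9 = 0x7E.
P'3: 0x98 ⊕ 0xE4 ⊕ 0x61 = 0x1D.

P'1 = 0x5D, P'2 = 0x7E, P'3 = 0x1D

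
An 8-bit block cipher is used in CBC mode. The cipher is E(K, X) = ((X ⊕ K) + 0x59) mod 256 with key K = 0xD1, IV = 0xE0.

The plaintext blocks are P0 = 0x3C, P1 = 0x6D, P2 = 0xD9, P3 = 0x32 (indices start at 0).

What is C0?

C0 = 0x66

CBC encryption: C_i = E(K, P_i ⊕ C_{i−1}), with C_{−1} = IV.
C0: P0 ⊕ 0xE0 = 0xDC; E(K, 0xDC) = 0x66.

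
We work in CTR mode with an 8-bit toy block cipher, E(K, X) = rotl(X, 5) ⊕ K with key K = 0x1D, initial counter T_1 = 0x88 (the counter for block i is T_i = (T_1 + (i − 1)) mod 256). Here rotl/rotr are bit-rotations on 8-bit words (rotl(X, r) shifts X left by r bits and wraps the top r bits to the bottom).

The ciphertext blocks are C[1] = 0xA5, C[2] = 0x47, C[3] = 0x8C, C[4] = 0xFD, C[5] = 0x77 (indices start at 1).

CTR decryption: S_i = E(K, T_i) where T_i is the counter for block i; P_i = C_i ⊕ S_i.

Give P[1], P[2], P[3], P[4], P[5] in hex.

P[1]: T = 0x88, S = E(K, T) = 0x0C; 0xA5 ⊕ 0x0C = 0xA9.
P[2]: T = 0x89, S = E(K, T) = 0x2C; 0x47 ⊕ 0x2C = 0x6B.
P[3]: T = 0x8A, S = E(K, T) = 0x4C; 0x8C ⊕ 0x4C = 0xC0.
P[4]: T = 0x8B, S = E(K, T) = 0x6C; 0xFD ⊕ 0x6C = 0x91.
P[5]: T = 0x8C, S = E(K, T) = 0x8C; 0x77 ⊕ 0x8C = 0xFB.

P[1] = 0xA9, P[2] = 0x6B, P[3] = 0xC0, P[4] = 0x91, P[5] = 0xFB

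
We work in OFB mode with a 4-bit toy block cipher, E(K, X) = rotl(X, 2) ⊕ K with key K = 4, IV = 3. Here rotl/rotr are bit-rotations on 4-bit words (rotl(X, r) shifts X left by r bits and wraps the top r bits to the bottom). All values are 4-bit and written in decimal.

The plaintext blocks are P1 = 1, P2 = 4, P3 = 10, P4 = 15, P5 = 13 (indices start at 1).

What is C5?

OFB encryption: S_i = E(K, S_{i−1}) with S_{0} = IV; C_i = P_i ⊕ S_i.
C1: S = E(K, 3) = 8; 1 ⊕ 8 = 9.
C2: S = E(K, 8) = 6; 4 ⊕ 6 = 2.
C3: S = E(K, 6) = 13; 10 ⊕ 13 = 7.
C4: S = E(K, 13) = 3; 15 ⊕ 3 = 12.
C5: S = E(K, 3) = 8; 13 ⊕ 8 = 5.

C5 = 5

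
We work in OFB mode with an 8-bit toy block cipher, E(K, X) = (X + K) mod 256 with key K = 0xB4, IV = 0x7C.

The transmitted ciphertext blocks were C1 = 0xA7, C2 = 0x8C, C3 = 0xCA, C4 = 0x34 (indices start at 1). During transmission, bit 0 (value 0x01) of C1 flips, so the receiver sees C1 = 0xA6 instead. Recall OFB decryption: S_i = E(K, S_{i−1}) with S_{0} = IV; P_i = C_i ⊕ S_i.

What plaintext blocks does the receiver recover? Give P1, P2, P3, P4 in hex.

P1 = 0x96, P2 = 0x68, P3 = 0x52, P4 = 0x78

Only C1 changed, to 0xA6. In OFB, a change in C_i flips the same bit in P_i only; the keystream is unaffected. Decrypting the received ciphertext:
P1: S = E(K, 0x7C) = 0x30; 0xA6 ⊕ 0x30 = 0x96.
P2: S = E(K, 0x30) = 0xE4; 0x8C ⊕ 0xE4 = 0x68.
P3: S = E(K, 0xE4) = 0x98; 0xCA ⊕ 0x98 = 0x52.
P4: S = E(K, 0x98) = 0x4C; 0x34 ⊕ 0x4C = 0x78.
Blocks that differ from the original plaintext: P1.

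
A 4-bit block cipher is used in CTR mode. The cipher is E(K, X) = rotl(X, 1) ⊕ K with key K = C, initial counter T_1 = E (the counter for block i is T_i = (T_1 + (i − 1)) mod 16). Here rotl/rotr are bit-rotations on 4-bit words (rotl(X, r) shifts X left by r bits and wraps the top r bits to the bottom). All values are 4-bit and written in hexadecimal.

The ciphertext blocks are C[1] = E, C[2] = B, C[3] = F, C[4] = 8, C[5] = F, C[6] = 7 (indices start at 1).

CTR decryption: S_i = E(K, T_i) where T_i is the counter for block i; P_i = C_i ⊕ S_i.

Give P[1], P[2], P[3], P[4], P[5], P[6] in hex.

P[1] = F, P[2] = 8, P[3] = 3, P[4] = 6, P[5] = 7, P[6] = D

P[1]: T = E, S = E(K, T) = 1; E ⊕ 1 = F.
P[2]: T = F, S = E(K, T) = 3; B ⊕ 3 = 8.
P[3]: T = 0, S = E(K, T) = C; F ⊕ C = 3.
P[4]: T = 1, S = E(K, T) = E; 8 ⊕ E = 6.
P[5]: T = 2, S = E(K, T) = 8; F ⊕ 8 = 7.
P[6]: T = 3, S = E(K, T) = A; 7 ⊕ A = D.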